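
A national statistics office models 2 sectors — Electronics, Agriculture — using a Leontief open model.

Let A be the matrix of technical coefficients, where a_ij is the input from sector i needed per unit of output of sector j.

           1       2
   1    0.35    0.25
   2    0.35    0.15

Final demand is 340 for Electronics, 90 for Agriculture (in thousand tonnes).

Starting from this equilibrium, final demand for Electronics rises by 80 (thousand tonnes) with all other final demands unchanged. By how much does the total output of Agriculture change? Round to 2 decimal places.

I − A =
  [   0.65    -0.25]
  [  -0.35     0.85]
det(I−A) = (0.65)(0.85) − (-0.25)(-0.35) = 0.4650
adj(I−A) = [[0.85, 0.25], [0.35, 0.65]]
(I − A)⁻¹ = adj(I−A) / det(I−A) ≈
  [   1.8280     0.5376]
  [   0.7527     1.3978]
Δx = (I − A)⁻¹ Δd with Δd having +80 in the Electronics component and 0 elsewhere.
So Δx_2 = L_21 · (+80), where L_21 = adj(I−A)_21 / det(I−A) = 0.35 / 0.4650.
Δx_2 = 0.35 × (+80) / 0.4650 = 28.00 / 0.4650 ≈ 60.22.

Δx_2 = 60.22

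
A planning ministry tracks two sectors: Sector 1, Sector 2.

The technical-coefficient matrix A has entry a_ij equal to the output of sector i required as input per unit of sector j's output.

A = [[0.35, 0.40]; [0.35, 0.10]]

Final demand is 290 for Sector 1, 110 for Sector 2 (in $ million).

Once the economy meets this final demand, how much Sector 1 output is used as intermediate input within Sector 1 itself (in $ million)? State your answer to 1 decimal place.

z_11 = 239.9

I − A =
  [   0.65    -0.40]
  [  -0.35     0.90]
det(I−A) = (0.65)(0.90) − (-0.40)(-0.35) = 0.4450
adj(I−A) = [[0.90, 0.40], [0.35, 0.65]]
(I − A)⁻¹ = adj(I−A) / det(I−A) ≈
  [   2.0225     0.8989]
  [   0.7865     1.4607]
First solve x = (I − A)⁻¹ d = adj(I−A)·d / det(I−A); in particular x_1 = (0.90·290 + 0.40·110) / 0.4450 = 305.00 / 0.4450 ≈ 685.393.
Intermediate flow from 1 to 1: z_11 = a_11 · x_1 = 0.35 × 305.00 / 0.4450 = 106.75 / 0.4450 ≈ 239.9.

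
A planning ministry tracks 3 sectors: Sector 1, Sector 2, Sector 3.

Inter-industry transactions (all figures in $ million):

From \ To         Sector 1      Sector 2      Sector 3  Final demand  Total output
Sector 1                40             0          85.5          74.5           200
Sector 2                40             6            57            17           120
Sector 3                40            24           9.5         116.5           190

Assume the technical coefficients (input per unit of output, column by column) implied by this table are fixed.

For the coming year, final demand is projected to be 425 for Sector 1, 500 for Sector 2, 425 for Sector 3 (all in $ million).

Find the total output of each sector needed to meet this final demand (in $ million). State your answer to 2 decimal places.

x_1 = 1024.98, x_2 = 1019.28, x_3 = 877.74

Technical coefficients a_ij = z_ij / X_j:
  a_11 = 40/200 = 0.20, a_21 = 40/200 = 0.20, a_31 = 40/200 = 0.20
  a_12 = 0/120 = 0.00, a_22 = 6/120 = 0.05, a_32 = 24/120 = 0.20
  a_13 = 85.5/190 = 0.45, a_23 = 57/190 = 0.30, a_33 = 9.5/190 = 0.05
I − A =
  [   0.80     0.00    -0.45]
  [  -0.20     0.95    -0.30]
  [  -0.20    -0.20     0.95]
Cofactors of I−A, C_ij = (−1)^(i+j)·(minor ij) (rows/columns in the sector order above):
  C_11 = (0.95)(0.95) − (-0.30)(-0.20) = 0.8425
  C_12 = −[(-0.20)(0.95) − (-0.30)(-0.20)] = 0.2500
  C_13 = (-0.20)(-0.20) − (0.95)(-0.20) = 0.2300
  C_21 = −[(0.00)(0.95) − (-0.45)(-0.20)] = 0.0900
  C_22 = (0.80)(0.95) − (-0.45)(-0.20) = 0.6700
  C_23 = −[(0.80)(-0.20) − (0.00)(-0.20)] = 0.1600
  C_31 = (0.00)(-0.30) − (-0.45)(0.95) = 0.4275
  C_32 = −[(0.80)(-0.30) − (-0.45)(-0.20)] = 0.3300
  C_33 = (0.80)(0.95) − (0.00)(-0.20) = 0.7600
det(I−A) = Σ_j (I−A)_1j·C_1j = (0.80)(0.8425) + (0.00)(0.2500) + (-0.45)(0.2300) = 0.5705
adj(I−A) = Cᵀ =
  [ 0.8425   0.0900   0.4275]
  [ 0.2500   0.6700   0.3300]
  [ 0.2300   0.1600   0.7600]
(I − A)⁻¹ = adj(I−A) / det(I−A) ≈
  [   1.4768     0.1578     0.7493]
  [   0.4382     1.1744     0.5784]
  [   0.4032     0.2805     1.3322]
x = (I − A)⁻¹ d = adj(I−A)·d / det(I−A), with det(I−A) = 0.5705:
  x_1 = (0.8425·425 + 0.0900·500 + 0.4275·425) / 0.5705 = 584.75 / 0.5705 ≈ 1024.98
  x_2 = (0.2500·425 + 0.6700·500 + 0.3300·425) / 0.5705 = 581.50 / 0.5705 ≈ 1019.28
  x_3 = (0.2300·425 + 0.1600·500 + 0.7600·425) / 0.5705 = 500.75 / 0.5705 ≈ 877.74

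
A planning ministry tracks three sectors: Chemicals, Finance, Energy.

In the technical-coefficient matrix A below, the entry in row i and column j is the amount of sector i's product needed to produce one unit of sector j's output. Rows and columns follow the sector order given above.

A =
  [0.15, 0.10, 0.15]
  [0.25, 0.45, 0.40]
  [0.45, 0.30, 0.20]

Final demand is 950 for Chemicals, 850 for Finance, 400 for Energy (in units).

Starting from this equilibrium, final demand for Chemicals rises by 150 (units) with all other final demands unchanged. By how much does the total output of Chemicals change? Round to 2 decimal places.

I − A =
  [   0.85    -0.10    -0.15]
  [  -0.25     0.55    -0.40]
  [  -0.45    -0.30     0.80]
Cofactors of I−A, C_ij = (−1)^(i+j)·(minor ij) (rows/columns in the sector order above):
  C_11 = (0.55)(0.80) − (-0.40)(-0.30) = 0.3200
  C_12 = −[(-0.25)(0.80) − (-0.40)(-0.45)] = 0.3800
  C_13 = (-0.25)(-0.30) − (0.55)(-0.45) = 0.3225
  C_21 = −[(-0.10)(0.80) − (-0.15)(-0.30)] = 0.1250
  C_22 = (0.85)(0.80) − (-0.15)(-0.45) = 0.6125
  C_23 = −[(0.85)(-0.30) − (-0.10)(-0.45)] = 0.3000
  C_31 = (-0.10)(-0.40) − (-0.15)(0.55) = 0.1225
  C_32 = −[(0.85)(-0.40) − (-0.15)(-0.25)] = 0.3775
  C_33 = (0.85)(0.55) − (-0.10)(-0.25) = 0.4425
det(I−A) = Σ_j (I−A)_1j·C_1j = (0.85)(0.3200) + (-0.10)(0.3800) + (-0.15)(0.3225) = 0.185625
adj(I−A) = Cᵀ =
  [ 0.3200   0.1250   0.1225]
  [ 0.3800   0.6125   0.3775]
  [ 0.3225   0.3000   0.4425]
(I − A)⁻¹ = adj(I−A) / det(I−A) ≈
  [   1.7239     0.6734     0.6599]
  [   2.0471     3.2997     2.0337]
  [   1.7374     1.6162     2.3838]
Δx = (I − A)⁻¹ Δd with Δd having +150 in the Chemicals component and 0 elsewhere.
So Δx_1 = L_11 · (+150), where L_11 = adj(I−A)_11 / det(I−A) = 0.3200 / 0.185625.
Δx_1 = 0.3200 × (+150) / 0.185625 = 48.00 / 0.185625 ≈ 258.59.

Δx_1 = 258.59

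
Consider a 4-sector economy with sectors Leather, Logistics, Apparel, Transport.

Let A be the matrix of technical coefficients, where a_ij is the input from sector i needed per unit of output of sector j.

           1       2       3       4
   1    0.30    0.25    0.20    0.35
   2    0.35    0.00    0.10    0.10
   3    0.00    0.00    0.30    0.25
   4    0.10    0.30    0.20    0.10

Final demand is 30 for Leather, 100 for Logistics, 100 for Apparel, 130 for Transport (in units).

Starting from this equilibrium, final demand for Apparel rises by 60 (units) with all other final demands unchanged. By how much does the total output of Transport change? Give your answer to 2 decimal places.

I − A =
  [   0.70    -0.25    -0.20    -0.35]
  [  -0.35     1.00    -0.10    -0.10]
  [   0.00     0.00     0.70    -0.25]
  [  -0.10    -0.30    -0.20     0.90]
Compute the cofactors C_ij = (−1)^(i+j)·(3×3 minor ij) of I−A; the adjugate is their transpose:
adj(I−A) = Cᵀ =
  [ 0.551500   0.233500   0.282000   0.318750]
  [ 0.212500   0.376500   0.163000   0.169750]
  [ 0.051250   0.058750   0.456000   0.153125]
  [ 0.143500   0.164500   0.187000   0.428750]
det(I−A) = Σ_j (I−A)_1j·C_1j = (0.70)(0.551500) + (-0.25)(0.212500) + (-0.20)(0.051250) + (-0.35)(0.143500) = 0.27245
(I − A)⁻¹ = adj(I−A) / det(I−A) ≈
  [   2.0242     0.8570     1.0351     1.1699]
  [   0.7800     1.3819     0.5983     0.6231]
  [   0.1881     0.2156     1.6737     0.5620]
  [   0.5267     0.6038     0.6864     1.5737]
Δx = (I − A)⁻¹ Δd with Δd having +60 in the Apparel component and 0 elsewhere.
So Δx_4 = L_43 · (+60), where L_43 = adj(I−A)_43 / det(I−A) = 0.187000 / 0.27245.
Δx_4 = 0.187000 × (+60) / 0.27245 = 11.22 / 0.27245 ≈ 41.18.

Δx_4 = 41.18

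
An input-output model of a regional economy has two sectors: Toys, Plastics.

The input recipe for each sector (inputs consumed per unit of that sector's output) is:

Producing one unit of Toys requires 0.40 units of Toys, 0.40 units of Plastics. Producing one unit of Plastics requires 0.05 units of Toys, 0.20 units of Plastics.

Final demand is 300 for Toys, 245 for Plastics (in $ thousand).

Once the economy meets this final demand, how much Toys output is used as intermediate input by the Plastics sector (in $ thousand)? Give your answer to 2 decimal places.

z_12 = 29.02

I − A =
  [   0.60    -0.05]
  [  -0.40     0.80]
det(I−A) = (0.60)(0.80) − (-0.05)(-0.40) = 0.4600
adj(I−A) = [[0.80, 0.05], [0.40, 0.60]]
(I − A)⁻¹ = adj(I−A) / det(I−A) ≈
  [   1.7391     0.1087]
  [   0.8696     1.3043]
First solve x = (I − A)⁻¹ d = adj(I−A)·d / det(I−A); in particular x_2 = (0.40·300 + 0.60·245) / 0.4600 = 267.00 / 0.4600 ≈ 580.4348.
Intermediate flow from 1 to 2: z_12 = a_12 · x_2 = 0.05 × 267.00 / 0.4600 = 13.35 / 0.4600 ≈ 29.02.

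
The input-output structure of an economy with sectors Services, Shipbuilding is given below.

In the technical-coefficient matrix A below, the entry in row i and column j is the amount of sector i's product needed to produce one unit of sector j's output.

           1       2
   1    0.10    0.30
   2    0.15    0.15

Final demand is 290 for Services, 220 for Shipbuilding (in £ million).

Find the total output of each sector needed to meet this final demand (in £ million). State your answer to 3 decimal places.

I − A =
  [   0.90    -0.30]
  [  -0.15     0.85]
det(I−A) = (0.90)(0.85) − (-0.30)(-0.15) = 0.7200
adj(I−A) = [[0.85, 0.30], [0.15, 0.90]]
(I − A)⁻¹ = adj(I−A) / det(I−A) ≈
  [   1.1806     0.4167]
  [   0.2083     1.2500]
x = (I − A)⁻¹ d = adj(I−A)·d / det(I−A), with det(I−A) = 0.7200:
  x_1 = (0.85·290 + 0.30·220) / 0.7200 = 312.50 / 0.7200 ≈ 434.028
  x_2 = (0.15·290 + 0.90·220) / 0.7200 = 241.50 / 0.7200 ≈ 335.417

x_1 = 434.028, x_2 = 335.417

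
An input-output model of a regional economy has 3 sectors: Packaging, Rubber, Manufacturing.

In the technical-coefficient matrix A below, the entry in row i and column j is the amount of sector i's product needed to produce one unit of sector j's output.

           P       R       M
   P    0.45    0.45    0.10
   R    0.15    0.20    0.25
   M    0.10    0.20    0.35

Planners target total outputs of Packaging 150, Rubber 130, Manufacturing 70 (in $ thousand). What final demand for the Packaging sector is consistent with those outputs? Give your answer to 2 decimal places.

d_P = 17.00

I − A =
  [   0.55    -0.45    -0.10]
  [  -0.15     0.80    -0.25]
  [  -0.10    -0.20     0.65]
d = (I − A) x:
  d_P = (+0.55)·150 + (-0.45)·130 + (-0.10)·70 = 17.00
  d_R = (-0.15)·150 + (+0.80)·130 + (-0.25)·70 = 64.00
  d_M = (-0.10)·150 + (-0.20)·130 + (+0.65)·70 = 4.50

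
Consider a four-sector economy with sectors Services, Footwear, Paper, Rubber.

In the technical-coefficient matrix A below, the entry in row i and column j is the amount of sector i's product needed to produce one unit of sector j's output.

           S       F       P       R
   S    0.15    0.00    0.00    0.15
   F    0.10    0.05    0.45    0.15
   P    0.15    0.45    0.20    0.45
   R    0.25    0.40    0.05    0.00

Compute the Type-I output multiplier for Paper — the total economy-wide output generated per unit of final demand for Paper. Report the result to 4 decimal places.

m_P = 4.2148

I − A =
  [   0.85     0.00     0.00    -0.15]
  [  -0.10     0.95    -0.45    -0.15]
  [  -0.15    -0.45     0.80    -0.45]
  [  -0.25    -0.40    -0.05     1.00]
Compute the cofactors C_ij = (−1)^(i+j)·(3×3 minor ij) of I−A; the adjugate is their transpose:
adj(I−A) = Cᵀ =
  [ 0.403750   0.051375   0.034125   0.083625]
  [ 0.227000   0.629750   0.372750   0.296250]
  [ 0.320250   0.527625   0.714875   0.448875]
  [ 0.207750   0.291125   0.193375   0.473875]
det(I−A) = Σ_j (I−A)_1j·C_1j = (0.85)(0.403750) + (0.00)(0.227000) + (0.00)(0.320250) + (-0.15)(0.207750) = 0.312025
(I − A)⁻¹ = adj(I−A) / det(I−A) ≈
  [   1.29397     0.16465     0.10937     0.26801]
  [   0.72751     2.01827     1.19462     0.94944]
  [   1.02636     1.69097     2.29108     1.43859]
  [   0.66581     0.93302     0.61974     1.51871]
The output multiplier for sector j is the column-j sum of the Leontief inverse (I − A)⁻¹ = adj(I−A) / det(I−A).
Column P of adj(I−A): (0.034125, 0.372750, 0.714875, 0.193375); det(I−A) = 0.312025.
m_P = (0.034125 + 0.372750 + 0.714875 + 0.193375) / 0.312025 = 1.315125 / 0.312025 ≈ 4.2148.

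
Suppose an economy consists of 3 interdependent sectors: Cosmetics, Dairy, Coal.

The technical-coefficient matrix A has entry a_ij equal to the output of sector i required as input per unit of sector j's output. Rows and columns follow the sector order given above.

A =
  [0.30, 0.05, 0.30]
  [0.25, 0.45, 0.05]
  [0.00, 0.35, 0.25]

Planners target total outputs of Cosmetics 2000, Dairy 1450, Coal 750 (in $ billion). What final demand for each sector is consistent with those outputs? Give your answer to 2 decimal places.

d_1 = 1102.50, d_2 = 260.00, d_3 = 55.00

I − A =
  [   0.70    -0.05    -0.30]
  [  -0.25     0.55    -0.05]
  [   0.00    -0.35     0.75]
d = (I − A) x:
  d_1 = (+0.70)·2000 + (-0.05)·1450 + (-0.30)·750 = 1102.50
  d_2 = (-0.25)·2000 + (+0.55)·1450 + (-0.05)·750 = 260.00
  d_3 = (+0.00)·2000 + (-0.35)·1450 + (+0.75)·750 = 55.00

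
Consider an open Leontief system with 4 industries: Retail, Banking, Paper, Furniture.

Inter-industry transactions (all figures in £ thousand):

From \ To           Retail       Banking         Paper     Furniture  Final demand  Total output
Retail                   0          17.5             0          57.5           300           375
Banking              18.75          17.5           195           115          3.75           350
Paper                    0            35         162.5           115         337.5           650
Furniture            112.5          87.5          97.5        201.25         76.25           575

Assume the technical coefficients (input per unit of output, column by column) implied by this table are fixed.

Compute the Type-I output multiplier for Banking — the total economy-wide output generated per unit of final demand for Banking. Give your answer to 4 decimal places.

Technical coefficients a_ij = z_ij / X_j:
  a_11 = 0/375 = 0.00, a_21 = 18.75/375 = 0.05, a_31 = 0/375 = 0.00, a_41 = 112.5/375 = 0.30
  a_12 = 17.5/350 = 0.05, a_22 = 17.5/350 = 0.05, a_32 = 35/350 = 0.10, a_42 = 87.5/350 = 0.25
  a_13 = 0/650 = 0.00, a_23 = 195/650 = 0.30, a_33 = 162.5/650 = 0.25, a_43 = 97.5/650 = 0.15
  a_14 = 57.5/575 = 0.10, a_24 = 115/575 = 0.20, a_34 = 115/575 = 0.20, a_44 = 201.25/575 = 0.35
I − A =
  [   1.00    -0.05     0.00    -0.10]
  [  -0.05     0.95    -0.30    -0.20]
  [   0.00    -0.10     0.75    -0.20]
  [  -0.30    -0.25    -0.15     0.65]
Compute the cofactors C_ij = (−1)^(i+j)·(3×3 minor ij) of I−A; the adjugate is their transpose:
adj(I−A) = Cᵀ =
  [ 0.359625   0.043125   0.033000   0.078750]
  [ 0.085875   0.435000   0.216750   0.213750]
  [ 0.068750   0.115000   0.533125   0.210000]
  [ 0.214875   0.213750   0.221625   0.680625]
det(I−A) = Σ_j (I−A)_1j·C_1j = (1.00)(0.359625) + (-0.05)(0.085875) + (0.00)(0.068750) + (-0.10)(0.214875) = 0.33384375
(I − A)⁻¹ = adj(I−A) / det(I−A) ≈
  [   1.07723     0.12918     0.09885     0.23589]
  [   0.25723     1.30300     0.64926     0.64027]
  [   0.20593     0.34447     1.59693     0.62904]
  [   0.64364     0.64027     0.66386     2.03875]
The output multiplier for sector j is the column-j sum of the Leontief inverse (I − A)⁻¹ = adj(I−A) / det(I−A).
Column 2 of adj(I−A): (0.043125, 0.435000, 0.115000, 0.213750); det(I−A) = 0.33384375.
m_2 = (0.043125 + 0.435000 + 0.115000 + 0.213750) / 0.33384375 = 0.806875 / 0.33384375 ≈ 2.4169.

m_2 = 2.4169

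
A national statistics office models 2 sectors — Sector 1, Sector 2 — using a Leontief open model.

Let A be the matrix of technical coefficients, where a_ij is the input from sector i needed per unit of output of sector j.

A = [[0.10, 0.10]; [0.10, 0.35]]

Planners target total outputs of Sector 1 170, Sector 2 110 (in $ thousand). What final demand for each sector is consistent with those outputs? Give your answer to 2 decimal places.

I − A =
  [   0.90    -0.10]
  [  -0.10     0.65]
d = (I − A) x:
  d_1 = (+0.90)·170 + (-0.10)·110 = 142.00
  d_2 = (-0.10)·170 + (+0.65)·110 = 54.50

d_1 = 142.00, d_2 = 54.50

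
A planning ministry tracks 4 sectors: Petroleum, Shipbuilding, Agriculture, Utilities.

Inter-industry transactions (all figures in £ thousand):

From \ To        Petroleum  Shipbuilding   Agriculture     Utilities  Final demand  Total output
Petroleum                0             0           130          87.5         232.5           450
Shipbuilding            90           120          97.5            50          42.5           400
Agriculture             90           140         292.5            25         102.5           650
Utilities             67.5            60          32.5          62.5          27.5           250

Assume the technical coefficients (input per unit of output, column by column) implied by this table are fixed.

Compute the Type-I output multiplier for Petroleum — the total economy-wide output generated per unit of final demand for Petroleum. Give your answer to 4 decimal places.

m_P = 3.7818

Technical coefficients a_ij = z_ij / X_j:
  a_PP = 0/450 = 0.00, a_SP = 90/450 = 0.20, a_AP = 90/450 = 0.20, a_UP = 67.5/450 = 0.15
  a_PS = 0/400 = 0.00, a_SS = 120/400 = 0.30, a_AS = 140/400 = 0.35, a_US = 60/400 = 0.15
  a_PA = 130/650 = 0.20, a_SA = 97.5/650 = 0.15, a_AA = 292.5/650 = 0.45, a_UA = 32.5/650 = 0.05
  a_PU = 87.5/250 = 0.35, a_SU = 50/250 = 0.20, a_AU = 25/250 = 0.10, a_UU = 62.5/250 = 0.25
I − A =
  [   1.00     0.00    -0.20    -0.35]
  [  -0.20     0.70    -0.15    -0.20]
  [  -0.20    -0.35     0.55    -0.10]
  [  -0.15    -0.15    -0.05     0.75]
Compute the cofactors C_ij = (−1)^(i+j)·(3×3 minor ij) of I−A; the adjugate is their transpose:
adj(I−A) = Cᵀ =
  [ 0.223625   0.090500   0.119125   0.144375]
  [ 0.124750   0.342125   0.154125   0.170000]
  [ 0.175500   0.269625   0.447750   0.213500]
  [ 0.081375   0.104500   0.084500   0.290500]
det(I−A) = Σ_j (I−A)_1j·C_1j = (1.00)(0.223625) + (0.00)(0.124750) + (-0.20)(0.175500) + (-0.35)(0.081375) = 0.16004375
(I − A)⁻¹ = adj(I−A) / det(I−A) ≈
  [   1.39727     0.56547     0.74433     0.90210]
  [   0.77947     2.13770     0.96302     1.06221]
  [   1.09658     1.68470     2.79767     1.33401]
  [   0.50845     0.65295     0.52798     1.81513]
The output multiplier for sector j is the column-j sum of the Leontief inverse (I − A)⁻¹ = adj(I−A) / det(I−A).
Column P of adj(I−A): (0.223625, 0.124750, 0.175500, 0.081375); det(I−A) = 0.16004375.
m_P = (0.223625 + 0.124750 + 0.175500 + 0.081375) / 0.16004375 = 0.60525 / 0.16004375 ≈ 3.7818.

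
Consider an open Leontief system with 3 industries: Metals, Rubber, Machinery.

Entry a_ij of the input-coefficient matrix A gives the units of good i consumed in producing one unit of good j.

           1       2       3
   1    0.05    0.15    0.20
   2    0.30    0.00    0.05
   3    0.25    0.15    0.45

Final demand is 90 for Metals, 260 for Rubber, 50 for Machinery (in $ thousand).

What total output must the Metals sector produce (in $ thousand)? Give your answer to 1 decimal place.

x_1 = 205.8

I − A =
  [   0.95    -0.15    -0.20]
  [  -0.30     1.00    -0.05]
  [  -0.25    -0.15     0.55]
Cofactors of I−A, C_ij = (−1)^(i+j)·(minor ij) (rows/columns in the sector order above):
  C_11 = (1.00)(0.55) − (-0.05)(-0.15) = 0.5425
  C_12 = −[(-0.30)(0.55) − (-0.05)(-0.25)] = 0.1775
  C_13 = (-0.30)(-0.15) − (1.00)(-0.25) = 0.2950
  C_21 = −[(-0.15)(0.55) − (-0.20)(-0.15)] = 0.1125
  C_22 = (0.95)(0.55) − (-0.20)(-0.25) = 0.4725
  C_23 = −[(0.95)(-0.15) − (-0.15)(-0.25)] = 0.1800
  C_31 = (-0.15)(-0.05) − (-0.20)(1.00) = 0.2075
  C_32 = −[(0.95)(-0.05) − (-0.20)(-0.30)] = 0.1075
  C_33 = (0.95)(1.00) − (-0.15)(-0.30) = 0.9050
det(I−A) = Σ_j (I−A)_1j·C_1j = (0.95)(0.5425) + (-0.15)(0.1775) + (-0.20)(0.2950) = 0.42975
adj(I−A) = Cᵀ =
  [ 0.5425   0.1125   0.2075]
  [ 0.1775   0.4725   0.1075]
  [ 0.2950   0.1800   0.9050]
(I − A)⁻¹ = adj(I−A) / det(I−A) ≈
  [   1.2624     0.2618     0.4828]
  [   0.4130     1.0995     0.2501]
  [   0.6864     0.4188     2.1059]
x = (I − A)⁻¹ d = adj(I−A)·d / det(I−A), with det(I−A) = 0.42975:
  x_1 = (0.5425·90 + 0.1125·260 + 0.2075·50) / 0.42975 = 88.45 / 0.42975 ≈ 205.8
  x_2 = (0.1775·90 + 0.4725·260 + 0.1075·50) / 0.42975 = 144.20 / 0.42975 ≈ 335.5
  x_3 = (0.2950·90 + 0.1800·260 + 0.9050·50) / 0.42975 = 118.60 / 0.42975 ≈ 276.0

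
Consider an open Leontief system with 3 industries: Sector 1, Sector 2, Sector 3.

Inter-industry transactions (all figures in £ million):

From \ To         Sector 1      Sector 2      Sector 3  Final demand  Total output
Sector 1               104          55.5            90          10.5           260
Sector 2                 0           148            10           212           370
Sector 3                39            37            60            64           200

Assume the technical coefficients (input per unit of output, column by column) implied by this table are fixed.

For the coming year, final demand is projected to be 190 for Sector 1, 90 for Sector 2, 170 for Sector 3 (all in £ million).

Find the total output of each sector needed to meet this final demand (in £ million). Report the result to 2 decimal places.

Technical coefficients a_ij = z_ij / X_j:
  a_11 = 104/260 = 0.40, a_21 = 0/260 = 0.00, a_31 = 39/260 = 0.15
  a_12 = 55.5/370 = 0.15, a_22 = 148/370 = 0.40, a_32 = 37/370 = 0.10
  a_13 = 90/200 = 0.45, a_23 = 10/200 = 0.05, a_33 = 60/200 = 0.30
I − A =
  [   0.60    -0.15    -0.45]
  [   0.00     0.60    -0.05]
  [  -0.15    -0.10     0.70]
Cofactors of I−A, C_ij = (−1)^(i+j)·(minor ij) (rows/columns in the sector order above):
  C_11 = (0.60)(0.70) − (-0.05)(-0.10) = 0.4150
  C_12 = −[(0.00)(0.70) − (-0.05)(-0.15)] = 0.0075
  C_13 = (0.00)(-0.10) − (0.60)(-0.15) = 0.0900
  C_21 = −[(-0.15)(0.70) − (-0.45)(-0.10)] = 0.1500
  C_22 = (0.60)(0.70) − (-0.45)(-0.15) = 0.3525
  C_23 = −[(0.60)(-0.10) − (-0.15)(-0.15)] = 0.0825
  C_31 = (-0.15)(-0.05) − (-0.45)(0.60) = 0.2775
  C_32 = −[(0.60)(-0.05) − (-0.45)(0.00)] = 0.0300
  C_33 = (0.60)(0.60) − (-0.15)(0.00) = 0.3600
det(I−A) = Σ_j (I−A)_1j·C_1j = (0.60)(0.4150) + (-0.15)(0.0075) + (-0.45)(0.0900) = 0.207375
adj(I−A) = Cᵀ =
  [ 0.4150   0.1500   0.2775]
  [ 0.0075   0.3525   0.0300]
  [ 0.0900   0.0825   0.3600]
(I − A)⁻¹ = adj(I−A) / det(I−A) ≈
  [   2.0012     0.7233     1.3382]
  [   0.0362     1.6998     0.1447]
  [   0.4340     0.3978     1.7360]
x = (I − A)⁻¹ d = adj(I−A)·d / det(I−A), with det(I−A) = 0.207375:
  x_1 = (0.4150·190 + 0.1500·90 + 0.2775·170) / 0.207375 = 139.525 / 0.207375 ≈ 672.81
  x_2 = (0.0075·190 + 0.3525·90 + 0.0300·170) / 0.207375 = 38.25 / 0.207375 ≈ 184.45
  x_3 = (0.0900·190 + 0.0825·90 + 0.3600·170) / 0.207375 = 85.725 / 0.207375 ≈ 413.38

x_1 = 672.81, x_2 = 184.45, x_3 = 413.38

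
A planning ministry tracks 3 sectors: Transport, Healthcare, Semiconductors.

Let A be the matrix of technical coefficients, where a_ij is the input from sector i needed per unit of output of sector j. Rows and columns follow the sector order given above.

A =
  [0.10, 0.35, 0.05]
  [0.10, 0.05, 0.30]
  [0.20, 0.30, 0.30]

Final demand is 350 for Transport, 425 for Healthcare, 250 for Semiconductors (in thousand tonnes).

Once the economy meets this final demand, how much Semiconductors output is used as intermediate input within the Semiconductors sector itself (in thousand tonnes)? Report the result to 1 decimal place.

z_33 = 277.5

I − A =
  [   0.90    -0.35    -0.05]
  [  -0.10     0.95    -0.30]
  [  -0.20    -0.30     0.70]
Cofactors of I−A, C_ij = (−1)^(i+j)·(minor ij) (rows/columns in the sector order above):
  C_11 = (0.95)(0.70) − (-0.30)(-0.30) = 0.5750
  C_12 = −[(-0.10)(0.70) − (-0.30)(-0.20)] = 0.1300
  C_13 = (-0.10)(-0.30) − (0.95)(-0.20) = 0.2200
  C_21 = −[(-0.35)(0.70) − (-0.05)(-0.30)] = 0.2600
  C_22 = (0.90)(0.70) − (-0.05)(-0.20) = 0.6200
  C_23 = −[(0.90)(-0.30) − (-0.35)(-0.20)] = 0.3400
  C_31 = (-0.35)(-0.30) − (-0.05)(0.95) = 0.1525
  C_32 = −[(0.90)(-0.30) − (-0.05)(-0.10)] = 0.2750
  C_33 = (0.90)(0.95) − (-0.35)(-0.10) = 0.8200
det(I−A) = Σ_j (I−A)_1j·C_1j = (0.90)(0.5750) + (-0.35)(0.1300) + (-0.05)(0.2200) = 0.4610
adj(I−A) = Cᵀ =
  [ 0.5750   0.2600   0.1525]
  [ 0.1300   0.6200   0.2750]
  [ 0.2200   0.3400   0.8200]
(I − A)⁻¹ = adj(I−A) / det(I−A) ≈
  [   1.2473     0.5640     0.3308]
  [   0.2820     1.3449     0.5965]
  [   0.4772     0.7375     1.7787]
First solve x = (I − A)⁻¹ d = adj(I−A)·d / det(I−A); in particular x_3 = (0.2200·350 + 0.3400·425 + 0.8200·250) / 0.4610 = 426.50 / 0.4610 ≈ 925.163.
Intermediate flow from 3 to 3: z_33 = a_33 · x_3 = 0.30 × 426.50 / 0.4610 = 127.95 / 0.4610 ≈ 277.5.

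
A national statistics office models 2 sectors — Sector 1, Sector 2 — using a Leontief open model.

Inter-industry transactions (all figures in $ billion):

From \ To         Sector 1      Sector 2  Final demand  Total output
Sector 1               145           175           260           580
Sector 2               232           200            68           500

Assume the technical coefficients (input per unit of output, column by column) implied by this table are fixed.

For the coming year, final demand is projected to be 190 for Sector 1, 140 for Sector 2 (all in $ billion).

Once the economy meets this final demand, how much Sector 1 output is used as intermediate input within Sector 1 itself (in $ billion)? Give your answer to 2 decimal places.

z_11 = 131.45

Technical coefficients a_ij = z_ij / X_j:
  a_11 = 145/580 = 0.25, a_21 = 232/580 = 0.40
  a_12 = 175/500 = 0.35, a_22 = 200/500 = 0.40
I − A =
  [   0.75    -0.35]
  [  -0.40     0.60]
det(I−A) = (0.75)(0.60) − (-0.35)(-0.40) = 0.3100
adj(I−A) = [[0.60, 0.35], [0.40, 0.75]]
(I − A)⁻¹ = adj(I−A) / det(I−A) ≈
  [   1.9355     1.1290]
  [   1.2903     2.4194]
First solve x = (I − A)⁻¹ d = adj(I−A)·d / det(I−A); in particular x_1 = (0.60·190 + 0.35·140) / 0.3100 = 163.00 / 0.3100 ≈ 525.8065.
Intermediate flow from 1 to 1: z_11 = a_11 · x_1 = 0.25 × 163.00 / 0.3100 = 40.75 / 0.3100 ≈ 131.45.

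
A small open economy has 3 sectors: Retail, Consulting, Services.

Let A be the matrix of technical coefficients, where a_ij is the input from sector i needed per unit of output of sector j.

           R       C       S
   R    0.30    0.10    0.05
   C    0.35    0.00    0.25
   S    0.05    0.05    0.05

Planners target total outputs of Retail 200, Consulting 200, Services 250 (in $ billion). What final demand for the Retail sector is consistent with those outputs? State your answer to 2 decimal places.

I − A =
  [   0.70    -0.10    -0.05]
  [  -0.35     1.00    -0.25]
  [  -0.05    -0.05     0.95]
d = (I − A) x:
  d_R = (+0.70)·200 + (-0.10)·200 + (-0.05)·250 = 107.50
  d_C = (-0.35)·200 + (+1.00)·200 + (-0.25)·250 = 67.50
  d_S = (-0.05)·200 + (-0.05)·200 + (+0.95)·250 = 217.50

d_R = 107.50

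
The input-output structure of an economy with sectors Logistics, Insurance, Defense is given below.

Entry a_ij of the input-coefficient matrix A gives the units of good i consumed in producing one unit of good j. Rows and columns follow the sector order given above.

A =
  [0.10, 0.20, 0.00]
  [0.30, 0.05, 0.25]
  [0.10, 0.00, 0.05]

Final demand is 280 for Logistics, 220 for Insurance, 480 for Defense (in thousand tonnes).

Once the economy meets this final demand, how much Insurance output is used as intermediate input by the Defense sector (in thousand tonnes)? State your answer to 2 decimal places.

z_ID = 137.49

I − A =
  [   0.90    -0.20     0.00]
  [  -0.30     0.95    -0.25]
  [  -0.10     0.00     0.95]
Cofactors of I−A, C_ij = (−1)^(i+j)·(minor ij) (rows/columns in the sector order above):
  C_11 = (0.95)(0.95) − (-0.25)(0.00) = 0.9025
  C_12 = −[(-0.30)(0.95) − (-0.25)(-0.10)] = 0.3100
  C_13 = (-0.30)(0.00) − (0.95)(-0.10) = 0.0950
  C_21 = −[(-0.20)(0.95) − (0.00)(0.00)] = 0.1900
  C_22 = (0.90)(0.95) − (0.00)(-0.10) = 0.8550
  C_23 = −[(0.90)(0.00) − (-0.20)(-0.10)] = 0.0200
  C_31 = (-0.20)(-0.25) − (0.00)(0.95) = 0.0500
  C_32 = −[(0.90)(-0.25) − (0.00)(-0.30)] = 0.2250
  C_33 = (0.90)(0.95) − (-0.20)(-0.30) = 0.7950
det(I−A) = Σ_j (I−A)_1j·C_1j = (0.90)(0.9025) + (-0.20)(0.3100) + (0.00)(0.0950) = 0.75025
adj(I−A) = Cᵀ =
  [ 0.9025   0.1900   0.0500]
  [ 0.3100   0.8550   0.2250]
  [ 0.0950   0.0200   0.7950]
(I − A)⁻¹ = adj(I−A) / det(I−A) ≈
  [   1.2029     0.2532     0.0666]
  [   0.4132     1.1396     0.2999]
  [   0.1266     0.0267     1.0596]
First solve x = (I − A)⁻¹ d = adj(I−A)·d / det(I−A); in particular x_D = (0.0950·280 + 0.0200·220 + 0.7950·480) / 0.75025 = 412.60 / 0.75025 ≈ 549.9500.
Intermediate flow from I to D: z_ID = a_ID · x_D = 0.25 × 412.60 / 0.75025 = 103.15 / 0.75025 ≈ 137.49.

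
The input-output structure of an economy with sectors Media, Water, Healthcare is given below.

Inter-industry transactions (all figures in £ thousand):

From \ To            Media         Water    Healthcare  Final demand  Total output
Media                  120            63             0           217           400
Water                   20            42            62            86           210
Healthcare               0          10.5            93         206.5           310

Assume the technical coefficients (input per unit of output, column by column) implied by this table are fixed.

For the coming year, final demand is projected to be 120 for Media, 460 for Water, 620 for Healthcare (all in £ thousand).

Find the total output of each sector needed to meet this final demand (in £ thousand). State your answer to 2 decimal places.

Technical coefficients a_ij = z_ij / X_j:
  a_MM = 120/400 = 0.30, a_WM = 20/400 = 0.05, a_HM = 0/400 = 0.00
  a_MW = 63/210 = 0.30, a_WW = 42/210 = 0.20, a_HW = 10.5/210 = 0.05
  a_MH = 0/310 = 0.00, a_WH = 62/310 = 0.20, a_HH = 93/310 = 0.30
I − A =
  [   0.70    -0.30     0.00]
  [  -0.05     0.80    -0.20]
  [   0.00    -0.05     0.70]
Cofactors of I−A, C_ij = (−1)^(i+j)·(minor ij) (rows/columns in the sector order above):
  C_11 = (0.80)(0.70) − (-0.20)(-0.05) = 0.5500
  C_12 = −[(-0.05)(0.70) − (-0.20)(0.00)] = 0.0350
  C_13 = (-0.05)(-0.05) − (0.80)(0.00) = 0.0025
  C_21 = −[(-0.30)(0.70) − (0.00)(-0.05)] = 0.2100
  C_22 = (0.70)(0.70) − (0.00)(0.00) = 0.4900
  C_23 = −[(0.70)(-0.05) − (-0.30)(0.00)] = 0.0350
  C_31 = (-0.30)(-0.20) − (0.00)(0.80) = 0.0600
  C_32 = −[(0.70)(-0.20) − (0.00)(-0.05)] = 0.1400
  C_33 = (0.70)(0.80) − (-0.30)(-0.05) = 0.5450
det(I−A) = Σ_j (I−A)_1j·C_1j = (0.70)(0.5500) + (-0.30)(0.0350) + (0.00)(0.0025) = 0.3745
adj(I−A) = Cᵀ =
  [ 0.5500   0.2100   0.0600]
  [ 0.0350   0.4900   0.1400]
  [ 0.0025   0.0350   0.5450]
(I − A)⁻¹ = adj(I−A) / det(I−A) ≈
  [   1.4686     0.5607     0.1602]
  [   0.0935     1.3084     0.3738]
  [   0.0067     0.0935     1.4553]
x = (I − A)⁻¹ d = adj(I−A)·d / det(I−A), with det(I−A) = 0.3745:
  x_M = (0.5500·120 + 0.2100·460 + 0.0600·620) / 0.3745 = 199.80 / 0.3745 ≈ 533.51
  x_W = (0.0350·120 + 0.4900·460 + 0.1400·620) / 0.3745 = 316.40 / 0.3745 ≈ 844.86
  x_H = (0.0025·120 + 0.0350·460 + 0.5450·620) / 0.3745 = 354.30 / 0.3745 ≈ 946.06

x_M = 533.51, x_W = 844.86, x_H = 946.06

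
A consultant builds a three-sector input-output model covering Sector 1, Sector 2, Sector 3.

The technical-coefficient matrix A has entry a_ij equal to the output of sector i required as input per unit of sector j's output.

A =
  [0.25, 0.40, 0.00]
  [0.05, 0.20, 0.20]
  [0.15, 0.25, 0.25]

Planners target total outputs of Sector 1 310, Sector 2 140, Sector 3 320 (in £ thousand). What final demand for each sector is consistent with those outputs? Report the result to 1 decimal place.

I − A =
  [   0.75    -0.40     0.00]
  [  -0.05     0.80    -0.20]
  [  -0.15    -0.25     0.75]
d = (I − A) x:
  d_1 = (+0.75)·310 + (-0.40)·140 + (+0.00)·320 = 176.5
  d_2 = (-0.05)·310 + (+0.80)·140 + (-0.20)·320 = 32.5
  d_3 = (-0.15)·310 + (-0.25)·140 + (+0.75)·320 = 158.5

d_1 = 176.5, d_2 = 32.5, d_3 = 158.5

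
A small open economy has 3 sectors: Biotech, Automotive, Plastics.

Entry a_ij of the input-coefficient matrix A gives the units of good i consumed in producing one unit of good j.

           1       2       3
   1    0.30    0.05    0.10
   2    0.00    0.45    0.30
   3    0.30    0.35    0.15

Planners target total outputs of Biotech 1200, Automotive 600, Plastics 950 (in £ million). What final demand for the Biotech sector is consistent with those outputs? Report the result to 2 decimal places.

I − A =
  [   0.70    -0.05    -0.10]
  [   0.00     0.55    -0.30]
  [  -0.30    -0.35     0.85]
d = (I − A) x:
  d_1 = (+0.70)·1200 + (-0.05)·600 + (-0.10)·950 = 715.00
  d_2 = (+0.00)·1200 + (+0.55)·600 + (-0.30)·950 = 45.00
  d_3 = (-0.30)·1200 + (-0.35)·600 + (+0.85)·950 = 237.50

d_1 = 715.00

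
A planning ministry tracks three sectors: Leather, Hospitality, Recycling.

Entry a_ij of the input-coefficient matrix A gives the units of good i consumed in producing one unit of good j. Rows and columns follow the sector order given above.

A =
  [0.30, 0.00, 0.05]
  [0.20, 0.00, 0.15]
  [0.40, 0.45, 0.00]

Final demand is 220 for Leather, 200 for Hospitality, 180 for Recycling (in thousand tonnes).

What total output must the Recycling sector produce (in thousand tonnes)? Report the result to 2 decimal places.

x_3 = 472.42

I − A =
  [   0.70     0.00    -0.05]
  [  -0.20     1.00    -0.15]
  [  -0.40    -0.45     1.00]
Cofactors of I−A, C_ij = (−1)^(i+j)·(minor ij) (rows/columns in the sector order above):
  C_11 = (1.00)(1.00) − (-0.15)(-0.45) = 0.9325
  C_12 = −[(-0.20)(1.00) − (-0.15)(-0.40)] = 0.2600
  C_13 = (-0.20)(-0.45) − (1.00)(-0.40) = 0.4900
  C_21 = −[(0.00)(1.00) − (-0.05)(-0.45)] = 0.0225
  C_22 = (0.70)(1.00) − (-0.05)(-0.40) = 0.6800
  C_23 = −[(0.70)(-0.45) − (0.00)(-0.40)] = 0.3150
  C_31 = (0.00)(-0.15) − (-0.05)(1.00) = 0.0500
  C_32 = −[(0.70)(-0.15) − (-0.05)(-0.20)] = 0.1150
  C_33 = (0.70)(1.00) − (0.00)(-0.20) = 0.7000
det(I−A) = Σ_j (I−A)_1j·C_1j = (0.70)(0.9325) + (0.00)(0.2600) + (-0.05)(0.4900) = 0.62825
adj(I−A) = Cᵀ =
  [ 0.9325   0.0225   0.0500]
  [ 0.2600   0.6800   0.1150]
  [ 0.4900   0.3150   0.7000]
(I − A)⁻¹ = adj(I−A) / det(I−A) ≈
  [   1.4843     0.0358     0.0796]
  [   0.4138     1.0824     0.1830]
  [   0.7799     0.5014     1.1142]
x = (I − A)⁻¹ d = adj(I−A)·d / det(I−A), with det(I−A) = 0.62825:
  x_1 = (0.9325·220 + 0.0225·200 + 0.0500·180) / 0.62825 = 218.65 / 0.62825 ≈ 348.03
  x_2 = (0.2600·220 + 0.6800·200 + 0.1150·180) / 0.62825 = 213.90 / 0.62825 ≈ 340.47
  x_3 = (0.4900·220 + 0.3150·200 + 0.7000·180) / 0.62825 = 296.80 / 0.62825 ≈ 472.42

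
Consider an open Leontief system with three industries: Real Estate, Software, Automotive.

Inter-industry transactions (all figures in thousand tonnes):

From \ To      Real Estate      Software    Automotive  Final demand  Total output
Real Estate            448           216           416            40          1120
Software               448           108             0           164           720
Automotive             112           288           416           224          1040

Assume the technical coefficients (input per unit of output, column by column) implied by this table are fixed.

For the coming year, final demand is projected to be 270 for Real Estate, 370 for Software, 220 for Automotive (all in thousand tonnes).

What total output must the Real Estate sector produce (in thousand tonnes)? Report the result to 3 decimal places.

Technical coefficients a_ij = z_ij / X_j:
  a_11 = 448/1120 = 0.40, a_21 = 448/1120 = 0.40, a_31 = 112/1120 = 0.10
  a_12 = 216/720 = 0.30, a_22 = 108/720 = 0.15, a_32 = 288/720 = 0.40
  a_13 = 416/1040 = 0.40, a_23 = 0/1040 = 0.00, a_33 = 416/1040 = 0.40
I − A =
  [   0.60    -0.30    -0.40]
  [  -0.40     0.85     0.00]
  [  -0.10    -0.40     0.60]
Cofactors of I−A, C_ij = (−1)^(i+j)·(minor ij) (rows/columns in the sector order above):
  C_11 = (0.85)(0.60) − (0.00)(-0.40) = 0.5100
  C_12 = −[(-0.40)(0.60) − (0.00)(-0.10)] = 0.2400
  C_13 = (-0.40)(-0.40) − (0.85)(-0.10) = 0.2450
  C_21 = −[(-0.30)(0.60) − (-0.40)(-0.40)] = 0.3400
  C_22 = (0.60)(0.60) − (-0.40)(-0.10) = 0.3200
  C_23 = −[(0.60)(-0.40) − (-0.30)(-0.10)] = 0.2700
  C_31 = (-0.30)(0.00) − (-0.40)(0.85) = 0.3400
  C_32 = −[(0.60)(0.00) − (-0.40)(-0.40)] = 0.1600
  C_33 = (0.60)(0.85) − (-0.30)(-0.40) = 0.3900
det(I−A) = Σ_j (I−A)_1j·C_1j = (0.60)(0.5100) + (-0.30)(0.2400) + (-0.40)(0.2450) = 0.1360
adj(I−A) = Cᵀ =
  [ 0.5100   0.3400   0.3400]
  [ 0.2400   0.3200   0.1600]
  [ 0.2450   0.2700   0.3900]
(I − A)⁻¹ = adj(I−A) / det(I−A) ≈
  [   3.7500     2.5000     2.5000]
  [   1.7647     2.3529     1.1765]
  [   1.8015     1.9853     2.8676]
x = (I − A)⁻¹ d = adj(I−A)·d / det(I−A), with det(I−A) = 0.1360:
  x_1 = (0.5100·270 + 0.3400·370 + 0.3400·220) / 0.1360 = 338.30 / 0.1360 = 2487.500
  x_2 = (0.2400·270 + 0.3200·370 + 0.1600·220) / 0.1360 = 218.40 / 0.1360 ≈ 1605.882
  x_3 = (0.2450·270 + 0.2700·370 + 0.3900·220) / 0.1360 = 251.85 / 0.1360 ≈ 1851.838

x_1 = 2487.500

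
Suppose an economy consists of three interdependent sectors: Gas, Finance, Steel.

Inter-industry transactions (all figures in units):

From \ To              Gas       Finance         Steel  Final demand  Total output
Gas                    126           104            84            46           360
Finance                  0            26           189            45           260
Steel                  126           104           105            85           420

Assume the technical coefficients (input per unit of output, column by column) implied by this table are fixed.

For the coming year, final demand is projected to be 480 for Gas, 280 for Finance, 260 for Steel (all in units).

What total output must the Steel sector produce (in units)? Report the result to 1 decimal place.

Technical coefficients a_ij = z_ij / X_j:
  a_GG = 126/360 = 0.35, a_FG = 0/360 = 0.00, a_SG = 126/360 = 0.35
  a_GF = 104/260 = 0.40, a_FF = 26/260 = 0.10, a_SF = 104/260 = 0.40
  a_GS = 84/420 = 0.20, a_FS = 189/420 = 0.45, a_SS = 105/420 = 0.25
I − A =
  [   0.65    -0.40    -0.20]
  [   0.00     0.90    -0.45]
  [  -0.35    -0.40     0.75]
Cofactors of I−A, C_ij = (−1)^(i+j)·(minor ij) (rows/columns in the sector order above):
  C_11 = (0.90)(0.75) − (-0.45)(-0.40) = 0.4950
  C_12 = −[(0.00)(0.75) − (-0.45)(-0.35)] = 0.1575
  C_13 = (0.00)(-0.40) − (0.90)(-0.35) = 0.3150
  C_21 = −[(-0.40)(0.75) − (-0.20)(-0.40)] = 0.3800
  C_22 = (0.65)(0.75) − (-0.20)(-0.35) = 0.4175
  C_23 = −[(0.65)(-0.40) − (-0.40)(-0.35)] = 0.4000
  C_31 = (-0.40)(-0.45) − (-0.20)(0.90) = 0.3600
  C_32 = −[(0.65)(-0.45) − (-0.20)(0.00)] = 0.2925
  C_33 = (0.65)(0.90) − (-0.40)(0.00) = 0.5850
det(I−A) = Σ_j (I−A)_1j·C_1j = (0.65)(0.4950) + (-0.40)(0.1575) + (-0.20)(0.3150) = 0.19575
adj(I−A) = Cᵀ =
  [ 0.4950   0.3800   0.3600]
  [ 0.1575   0.4175   0.2925]
  [ 0.3150   0.4000   0.5850]
(I − A)⁻¹ = adj(I−A) / det(I−A) ≈
  [   2.5287     1.9413     1.8391]
  [   0.8046     2.1328     1.4943]
  [   1.6092     2.0434     2.9885]
x = (I − A)⁻¹ d = adj(I−A)·d / det(I−A), with det(I−A) = 0.19575:
  x_G = (0.4950·480 + 0.3800·280 + 0.3600·260) / 0.19575 = 437.60 / 0.19575 ≈ 2235.5
  x_F = (0.1575·480 + 0.4175·280 + 0.2925·260) / 0.19575 = 268.55 / 0.19575 ≈ 1371.9
  x_S = (0.3150·480 + 0.4000·280 + 0.5850·260) / 0.19575 = 415.30 / 0.19575 ≈ 2121.6

x_S = 2121.6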